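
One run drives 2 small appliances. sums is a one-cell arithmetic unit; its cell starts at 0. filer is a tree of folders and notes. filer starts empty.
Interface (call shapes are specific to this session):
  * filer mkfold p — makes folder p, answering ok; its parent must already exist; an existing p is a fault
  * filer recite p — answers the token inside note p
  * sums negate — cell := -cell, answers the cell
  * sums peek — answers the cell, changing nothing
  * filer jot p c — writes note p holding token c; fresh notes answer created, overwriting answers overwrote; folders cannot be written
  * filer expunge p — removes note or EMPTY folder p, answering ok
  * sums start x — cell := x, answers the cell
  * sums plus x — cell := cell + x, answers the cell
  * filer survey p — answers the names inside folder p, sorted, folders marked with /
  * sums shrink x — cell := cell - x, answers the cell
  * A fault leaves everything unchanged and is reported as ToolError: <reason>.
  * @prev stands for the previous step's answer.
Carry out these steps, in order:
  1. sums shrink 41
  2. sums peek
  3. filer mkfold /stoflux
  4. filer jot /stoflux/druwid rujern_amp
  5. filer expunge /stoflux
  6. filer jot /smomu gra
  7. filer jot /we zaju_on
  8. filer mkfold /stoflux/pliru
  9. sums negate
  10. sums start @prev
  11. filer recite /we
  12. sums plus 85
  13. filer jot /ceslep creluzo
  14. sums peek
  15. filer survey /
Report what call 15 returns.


Answer: [ceslep, smomu, stoflux/, we]

Derivation:
Invoking sums shrink on x='41', and observe -41.
Calling sums peek, → -41.
I try filer mkfold on p='/stoflux', which returns ok.
Calling filer jot on p='/stoflux/druwid', c='rujern_amp', giving created.
I use filer expunge on p='/stoflux': ToolError: not empty.
I call filer jot on p='/smomu', c='gra', which returns created.
Now I run filer jot on p='/we', c='zaju_on', giving created.
Now I run filer mkfold on p='/stoflux/pliru', and observe ok.
I try sums negate, — result: 41.
I use sums start on x='@prev', yielding 41.
Now I run filer recite on p='/we', and observe zaju_on.
Now I run sums plus on x='85', → 126.
I invoke filer jot on p='/ceslep', c='creluzo': created.
I try sums peek, and observe 126.
Now I run filer survey on p='/', → [ceslep, smomu, stoflux/, we].


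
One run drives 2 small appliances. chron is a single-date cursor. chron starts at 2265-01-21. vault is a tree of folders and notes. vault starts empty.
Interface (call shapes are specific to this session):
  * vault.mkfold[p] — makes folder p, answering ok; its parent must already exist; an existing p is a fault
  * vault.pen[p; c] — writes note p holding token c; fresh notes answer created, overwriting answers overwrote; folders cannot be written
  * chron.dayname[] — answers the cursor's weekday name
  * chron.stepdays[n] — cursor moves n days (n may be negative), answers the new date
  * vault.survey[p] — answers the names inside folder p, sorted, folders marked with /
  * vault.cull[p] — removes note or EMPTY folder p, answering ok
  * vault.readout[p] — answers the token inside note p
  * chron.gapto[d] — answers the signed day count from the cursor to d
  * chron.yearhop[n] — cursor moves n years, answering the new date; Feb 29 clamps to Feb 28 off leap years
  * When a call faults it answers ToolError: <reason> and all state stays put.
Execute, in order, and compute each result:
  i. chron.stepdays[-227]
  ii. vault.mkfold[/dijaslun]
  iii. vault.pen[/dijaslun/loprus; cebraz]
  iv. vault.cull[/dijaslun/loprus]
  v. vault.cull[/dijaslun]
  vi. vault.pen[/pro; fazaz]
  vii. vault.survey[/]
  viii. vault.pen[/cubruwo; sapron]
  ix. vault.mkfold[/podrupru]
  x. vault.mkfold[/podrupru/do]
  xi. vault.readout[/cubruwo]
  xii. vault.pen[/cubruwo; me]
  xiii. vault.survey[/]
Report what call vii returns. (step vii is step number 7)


Answer: [pro]

Derivation:
// chron.stepdays(n→-227) : 2264-06-08
// vault.mkfold(p→/dijaslun) : ok
// vault.pen(p→/dijaslun/loprus, c→cebraz) : created
// vault.cull(p→/dijaslun/loprus) : ok
// vault.cull(p→/dijaslun) : ok
// vault.pen(p→/pro, c→fazaz) : created
// vault.survey(p→/) : [pro]
// vault.pen(p→/cubruwo, c→sapron) : created
// vault.mkfold(p→/podrupru) : ok
// vault.mkfold(p→/podrupru/do) : ok
// vault.readout(p→/cubruwo) : sapron
// vault.pen(p→/cubruwo, c→me) : overwrote
// vault.survey(p→/) : [cubruwo, podrupru/, pro]


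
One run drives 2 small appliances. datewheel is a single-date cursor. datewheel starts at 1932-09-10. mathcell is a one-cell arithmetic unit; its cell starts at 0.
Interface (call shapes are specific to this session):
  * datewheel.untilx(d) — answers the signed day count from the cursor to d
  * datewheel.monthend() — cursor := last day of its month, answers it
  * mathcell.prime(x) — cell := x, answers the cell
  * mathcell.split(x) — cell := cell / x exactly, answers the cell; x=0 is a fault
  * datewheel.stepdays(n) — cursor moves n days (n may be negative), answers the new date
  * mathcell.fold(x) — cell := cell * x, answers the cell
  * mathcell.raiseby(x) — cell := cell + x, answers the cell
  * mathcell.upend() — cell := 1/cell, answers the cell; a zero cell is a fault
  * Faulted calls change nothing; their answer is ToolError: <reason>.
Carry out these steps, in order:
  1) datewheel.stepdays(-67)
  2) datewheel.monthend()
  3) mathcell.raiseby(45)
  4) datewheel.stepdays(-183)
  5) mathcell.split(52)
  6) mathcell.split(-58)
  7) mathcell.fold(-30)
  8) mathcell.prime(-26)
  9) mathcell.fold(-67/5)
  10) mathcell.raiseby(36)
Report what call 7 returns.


Act: datewheel.stepdays[-67]
Obs: 1932-07-05
Act: datewheel.monthend[]
Obs: 1932-07-31
Act: mathcell.raiseby[45]
Obs: 45
Act: datewheel.stepdays[-183]
Obs: 1932-01-30
Act: mathcell.split[52]
Obs: 45/52
Act: mathcell.split[-58]
Obs: -45/3016
Act: mathcell.fold[-30]
Obs: 675/1508
Act: mathcell.prime[-26]
Obs: -26
Act: mathcell.fold[-67/5]
Obs: 1742/5
Act: mathcell.raiseby[36]
Obs: 1922/5

Answer: 675/1508


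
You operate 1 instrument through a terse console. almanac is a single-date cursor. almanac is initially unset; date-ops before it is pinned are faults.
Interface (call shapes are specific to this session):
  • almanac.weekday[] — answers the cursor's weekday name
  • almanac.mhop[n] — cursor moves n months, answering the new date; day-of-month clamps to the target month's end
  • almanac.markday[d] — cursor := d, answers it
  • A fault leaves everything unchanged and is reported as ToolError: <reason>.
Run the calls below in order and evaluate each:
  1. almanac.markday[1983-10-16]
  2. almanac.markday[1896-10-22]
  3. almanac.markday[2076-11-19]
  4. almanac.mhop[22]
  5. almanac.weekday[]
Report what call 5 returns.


Answer: Monday

Derivation:
==> almanac.markday(d='1983-10-16')
<== 1983-10-16
==> almanac.markday(d='1896-10-22')
<== 1896-10-22
==> almanac.markday(d='2076-11-19')
<== 2076-11-19
==> almanac.mhop(n='22')
<== 2078-09-19
==> almanac.weekday()
<== Monday


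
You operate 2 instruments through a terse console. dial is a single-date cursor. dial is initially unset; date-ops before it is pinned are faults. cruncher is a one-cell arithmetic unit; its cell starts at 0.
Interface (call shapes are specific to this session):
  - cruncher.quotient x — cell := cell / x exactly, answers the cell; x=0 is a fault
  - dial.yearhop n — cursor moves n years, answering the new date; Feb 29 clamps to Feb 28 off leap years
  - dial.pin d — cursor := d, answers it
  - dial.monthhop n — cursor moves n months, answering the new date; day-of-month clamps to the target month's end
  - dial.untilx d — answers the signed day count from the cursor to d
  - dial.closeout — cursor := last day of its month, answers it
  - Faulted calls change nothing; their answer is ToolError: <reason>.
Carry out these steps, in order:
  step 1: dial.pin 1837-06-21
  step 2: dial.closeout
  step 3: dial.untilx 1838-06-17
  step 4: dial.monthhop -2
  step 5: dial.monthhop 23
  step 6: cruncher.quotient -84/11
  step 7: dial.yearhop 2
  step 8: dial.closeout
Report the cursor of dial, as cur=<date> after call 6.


$ dial.pin d: 1837-06-21
= 1837-06-21
$ dial.closeout
= 1837-06-30
$ dial.untilx d: 1838-06-17
= 352
$ dial.monthhop n: -2
= 1837-04-30
$ dial.monthhop n: 23
= 1839-03-30
$ cruncher.quotient x: -84/11
= 0
$ dial.yearhop n: 2
= 1841-03-30
$ dial.closeout
= 1841-03-31

Answer: cur=1839-03-30


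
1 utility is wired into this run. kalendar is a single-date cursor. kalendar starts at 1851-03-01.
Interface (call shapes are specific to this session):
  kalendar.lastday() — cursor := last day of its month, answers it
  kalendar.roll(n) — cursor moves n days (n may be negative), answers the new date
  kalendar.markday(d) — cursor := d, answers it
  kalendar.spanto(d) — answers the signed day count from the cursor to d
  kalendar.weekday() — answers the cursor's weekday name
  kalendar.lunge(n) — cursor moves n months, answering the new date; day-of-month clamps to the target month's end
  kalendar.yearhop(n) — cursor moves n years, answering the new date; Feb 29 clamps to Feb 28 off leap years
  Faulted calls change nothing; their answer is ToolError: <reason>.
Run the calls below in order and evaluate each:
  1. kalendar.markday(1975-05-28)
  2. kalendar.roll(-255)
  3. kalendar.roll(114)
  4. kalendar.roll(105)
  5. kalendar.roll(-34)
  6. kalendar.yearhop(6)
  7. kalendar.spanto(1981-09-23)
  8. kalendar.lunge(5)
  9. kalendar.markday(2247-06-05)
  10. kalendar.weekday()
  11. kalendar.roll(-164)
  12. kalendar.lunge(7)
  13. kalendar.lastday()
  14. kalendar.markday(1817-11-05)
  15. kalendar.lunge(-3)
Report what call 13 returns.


Answer: 2247-07-31

Derivation:
CALL kalendar.markday[d: 1975-05-28]
RET  1975-05-28
CALL kalendar.roll[n: -255]
RET  1974-09-15
CALL kalendar.roll[n: 114]
RET  1975-01-07
CALL kalendar.roll[n: 105]
RET  1975-04-22
CALL kalendar.roll[n: -34]
RET  1975-03-19
CALL kalendar.yearhop[n: 6]
RET  1981-03-19
CALL kalendar.spanto[d: 1981-09-23]
RET  188
CALL kalendar.lunge[n: 5]
RET  1981-08-19
CALL kalendar.markday[d: 2247-06-05]
RET  2247-06-05
CALL kalendar.weekday[]
RET  Saturday
CALL kalendar.roll[n: -164]
RET  2246-12-23
CALL kalendar.lunge[n: 7]
RET  2247-07-23
CALL kalendar.lastday[]
RET  2247-07-31
CALL kalendar.markday[d: 1817-11-05]
RET  1817-11-05
CALL kalendar.lunge[n: -3]
RET  1817-08-05


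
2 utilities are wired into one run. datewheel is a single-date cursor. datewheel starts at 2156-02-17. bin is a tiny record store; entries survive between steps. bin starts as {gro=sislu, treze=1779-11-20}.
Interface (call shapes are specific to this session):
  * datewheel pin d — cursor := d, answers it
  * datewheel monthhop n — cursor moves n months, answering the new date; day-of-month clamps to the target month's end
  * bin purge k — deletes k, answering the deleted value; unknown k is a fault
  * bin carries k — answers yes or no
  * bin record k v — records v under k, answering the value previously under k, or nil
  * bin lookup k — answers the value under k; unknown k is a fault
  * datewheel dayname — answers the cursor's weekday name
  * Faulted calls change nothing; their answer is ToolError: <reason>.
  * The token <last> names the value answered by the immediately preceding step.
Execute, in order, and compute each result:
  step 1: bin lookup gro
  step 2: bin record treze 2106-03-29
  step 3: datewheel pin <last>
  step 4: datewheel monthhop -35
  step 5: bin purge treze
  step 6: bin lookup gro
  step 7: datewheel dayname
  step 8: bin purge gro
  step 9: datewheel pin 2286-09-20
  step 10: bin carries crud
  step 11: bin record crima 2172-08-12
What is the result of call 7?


[in] bin lookup k: gro
  sislu
[in] bin record k: treze v: 2106-03-29
  1779-11-20
[in] datewheel pin d: <last>
  1779-11-20
[in] datewheel monthhop n: -35
  1776-12-20
[in] bin purge k: treze
  2106-03-29
[in] bin lookup k: gro
  sislu
[in] datewheel dayname
  Friday
[in] bin purge k: gro
  sislu
[in] datewheel pin d: 2286-09-20
  2286-09-20
[in] bin carries k: crud
  no
[in] bin record k: crima v: 2172-08-12
  nil

Answer: Friday


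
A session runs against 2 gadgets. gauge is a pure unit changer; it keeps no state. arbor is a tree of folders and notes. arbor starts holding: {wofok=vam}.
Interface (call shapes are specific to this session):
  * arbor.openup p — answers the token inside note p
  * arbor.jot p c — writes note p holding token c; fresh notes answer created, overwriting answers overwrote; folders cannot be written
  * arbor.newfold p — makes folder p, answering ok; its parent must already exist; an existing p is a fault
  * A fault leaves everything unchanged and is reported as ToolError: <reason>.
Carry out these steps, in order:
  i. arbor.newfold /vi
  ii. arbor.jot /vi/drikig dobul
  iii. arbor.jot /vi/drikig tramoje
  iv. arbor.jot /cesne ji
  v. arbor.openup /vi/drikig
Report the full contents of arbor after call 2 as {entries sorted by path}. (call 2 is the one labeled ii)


# 1. arbor.newfold(p=/vi) : ok
# 2. arbor.jot(p=/vi/drikig, c=dobul) : created
# 3. arbor.jot(p=/vi/drikig, c=tramoje) : overwrote
# 4. arbor.jot(p=/cesne, c=ji) : created
# 5. arbor.openup(p=/vi/drikig) : tramoje

Answer: {vi/, vi/drikig=dobul, wofok=vam}


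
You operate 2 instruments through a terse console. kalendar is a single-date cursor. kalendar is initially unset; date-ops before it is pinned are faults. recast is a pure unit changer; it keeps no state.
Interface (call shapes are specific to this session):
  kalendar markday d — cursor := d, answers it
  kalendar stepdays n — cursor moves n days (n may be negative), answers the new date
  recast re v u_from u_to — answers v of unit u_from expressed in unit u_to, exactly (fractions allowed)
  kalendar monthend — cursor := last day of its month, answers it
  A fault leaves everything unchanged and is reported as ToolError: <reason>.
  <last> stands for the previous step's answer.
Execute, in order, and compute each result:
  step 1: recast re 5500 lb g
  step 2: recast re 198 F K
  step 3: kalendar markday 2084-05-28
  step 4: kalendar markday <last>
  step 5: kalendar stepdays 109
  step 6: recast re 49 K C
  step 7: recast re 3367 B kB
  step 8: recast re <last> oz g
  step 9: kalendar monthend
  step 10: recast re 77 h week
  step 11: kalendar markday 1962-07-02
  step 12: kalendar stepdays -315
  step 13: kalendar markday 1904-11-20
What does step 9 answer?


Answer: 2084-09-30

Derivation:
Do: recast re[v: 5500; u_from: lb; u_to: g]
See: 498951607/200
Do: recast re[v: 198; u_from: F; u_to: K]
See: 65767/180
Do: kalendar markday[d: 2084-05-28]
See: 2084-05-28
Do: kalendar markday[d: <last>]
See: 2084-05-28
Do: kalendar stepdays[n: 109]
See: 2084-09-14
Do: recast re[v: 49; u_from: K; u_to: C]
See: -4483/20
Do: recast re[v: 3367; u_from: B; u_to: kB]
See: 3367/1000
Do: recast re[v: <last>; u_from: oz; u_to: g]
See: 152724550979/1600000000
Do: kalendar monthend[]
See: 2084-09-30
Do: recast re[v: 77; u_from: h; u_to: week]
See: 11/24
Do: kalendar markday[d: 1962-07-02]
See: 1962-07-02
Do: kalendar stepdays[n: -315]
See: 1961-08-21
Do: kalendar markday[d: 1904-11-20]
See: 1904-11-20


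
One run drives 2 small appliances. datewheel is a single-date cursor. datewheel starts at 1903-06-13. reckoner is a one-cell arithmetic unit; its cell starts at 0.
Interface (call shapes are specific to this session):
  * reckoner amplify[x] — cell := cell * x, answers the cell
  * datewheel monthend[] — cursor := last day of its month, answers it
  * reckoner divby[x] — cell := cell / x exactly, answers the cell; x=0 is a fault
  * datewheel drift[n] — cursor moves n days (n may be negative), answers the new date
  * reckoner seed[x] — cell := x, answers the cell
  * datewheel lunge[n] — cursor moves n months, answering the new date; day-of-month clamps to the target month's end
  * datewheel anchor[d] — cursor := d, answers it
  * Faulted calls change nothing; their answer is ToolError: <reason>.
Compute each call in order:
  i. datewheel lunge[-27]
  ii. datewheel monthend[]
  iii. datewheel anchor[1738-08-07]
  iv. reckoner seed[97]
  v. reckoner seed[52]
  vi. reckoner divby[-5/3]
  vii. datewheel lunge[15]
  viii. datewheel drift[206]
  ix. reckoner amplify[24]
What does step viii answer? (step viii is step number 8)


$ datewheel lunge n='-27'
= 1901-03-13
$ datewheel monthend
= 1901-03-31
$ datewheel anchor d='1738-08-07'
= 1738-08-07
$ reckoner seed x='97'
= 97
$ reckoner seed x='52'
= 52
$ reckoner divby x='-5/3'
= -156/5
$ datewheel lunge n='15'
= 1739-11-07
$ datewheel drift n='206'
= 1740-05-31
$ reckoner amplify x='24'
= -3744/5

Answer: 1740-05-31


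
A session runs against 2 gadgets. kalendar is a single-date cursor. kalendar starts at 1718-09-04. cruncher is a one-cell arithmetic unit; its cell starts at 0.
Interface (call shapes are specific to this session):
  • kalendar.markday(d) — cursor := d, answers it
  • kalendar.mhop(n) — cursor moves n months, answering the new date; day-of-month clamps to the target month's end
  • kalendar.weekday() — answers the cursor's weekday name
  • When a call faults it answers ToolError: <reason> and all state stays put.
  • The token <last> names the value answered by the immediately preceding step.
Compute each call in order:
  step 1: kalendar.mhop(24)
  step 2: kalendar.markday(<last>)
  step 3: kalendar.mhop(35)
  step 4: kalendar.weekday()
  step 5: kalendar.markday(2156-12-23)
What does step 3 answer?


Now I run kalendar.mhop on n→24, and get 1720-09-04.
Now I run kalendar.markday on d→<last>, giving 1720-09-04.
I run kalendar.mhop on n→35, yielding 1723-08-04.
Next I call kalendar.weekday(), which returns Wednesday.
I use kalendar.markday on d→2156-12-23, → 2156-12-23.

Answer: 1723-08-04


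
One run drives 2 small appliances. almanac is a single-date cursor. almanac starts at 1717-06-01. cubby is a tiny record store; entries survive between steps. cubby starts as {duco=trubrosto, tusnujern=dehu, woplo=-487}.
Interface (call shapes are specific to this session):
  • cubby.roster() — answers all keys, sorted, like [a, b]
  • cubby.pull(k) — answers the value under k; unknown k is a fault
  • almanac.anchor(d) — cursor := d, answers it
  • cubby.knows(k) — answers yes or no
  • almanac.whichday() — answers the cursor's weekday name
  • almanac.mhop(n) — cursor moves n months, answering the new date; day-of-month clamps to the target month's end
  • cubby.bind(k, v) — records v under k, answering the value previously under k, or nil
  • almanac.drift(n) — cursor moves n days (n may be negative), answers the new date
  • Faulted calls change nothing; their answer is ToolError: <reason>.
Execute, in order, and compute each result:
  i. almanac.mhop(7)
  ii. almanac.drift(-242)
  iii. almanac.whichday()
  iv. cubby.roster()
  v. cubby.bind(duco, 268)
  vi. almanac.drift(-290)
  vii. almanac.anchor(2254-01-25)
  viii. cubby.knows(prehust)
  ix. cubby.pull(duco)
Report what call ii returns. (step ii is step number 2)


Answer: 1717-05-04

Derivation:
Do: almanac.mhop[n: 7]
See: 1718-01-01
Do: almanac.drift[n: -242]
See: 1717-05-04
Do: almanac.whichday[]
See: Tuesday
Do: cubby.roster[]
See: [duco, tusnujern, woplo]
Do: cubby.bind[k: duco; v: 268]
See: trubrosto
Do: almanac.drift[n: -290]
See: 1716-07-18
Do: almanac.anchor[d: 2254-01-25]
See: 2254-01-25
Do: cubby.knows[k: prehust]
See: no
Do: cubby.pull[k: duco]
See: 268


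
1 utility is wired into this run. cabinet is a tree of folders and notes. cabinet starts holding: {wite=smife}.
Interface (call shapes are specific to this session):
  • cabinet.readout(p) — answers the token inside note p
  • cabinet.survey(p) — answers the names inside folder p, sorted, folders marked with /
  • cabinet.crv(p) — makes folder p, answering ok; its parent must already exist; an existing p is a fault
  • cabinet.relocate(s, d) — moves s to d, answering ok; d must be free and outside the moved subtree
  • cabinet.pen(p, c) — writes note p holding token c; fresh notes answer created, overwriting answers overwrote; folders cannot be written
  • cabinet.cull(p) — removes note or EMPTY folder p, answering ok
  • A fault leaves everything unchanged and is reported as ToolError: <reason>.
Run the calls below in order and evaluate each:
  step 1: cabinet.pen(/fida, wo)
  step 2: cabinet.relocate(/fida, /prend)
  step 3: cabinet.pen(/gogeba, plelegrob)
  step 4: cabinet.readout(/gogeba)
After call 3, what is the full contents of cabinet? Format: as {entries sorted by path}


Answer: {gogeba=plelegrob, prend=wo, wite=smife}

Derivation:
·→ cabinet.pen(p=/fida, c=wo)
·← created
·→ cabinet.relocate(s=/fida, d=/prend)
·← ok
·→ cabinet.pen(p=/gogeba, c=plelegrob)
·← created
·→ cabinet.readout(p=/gogeba)
·← plelegrob


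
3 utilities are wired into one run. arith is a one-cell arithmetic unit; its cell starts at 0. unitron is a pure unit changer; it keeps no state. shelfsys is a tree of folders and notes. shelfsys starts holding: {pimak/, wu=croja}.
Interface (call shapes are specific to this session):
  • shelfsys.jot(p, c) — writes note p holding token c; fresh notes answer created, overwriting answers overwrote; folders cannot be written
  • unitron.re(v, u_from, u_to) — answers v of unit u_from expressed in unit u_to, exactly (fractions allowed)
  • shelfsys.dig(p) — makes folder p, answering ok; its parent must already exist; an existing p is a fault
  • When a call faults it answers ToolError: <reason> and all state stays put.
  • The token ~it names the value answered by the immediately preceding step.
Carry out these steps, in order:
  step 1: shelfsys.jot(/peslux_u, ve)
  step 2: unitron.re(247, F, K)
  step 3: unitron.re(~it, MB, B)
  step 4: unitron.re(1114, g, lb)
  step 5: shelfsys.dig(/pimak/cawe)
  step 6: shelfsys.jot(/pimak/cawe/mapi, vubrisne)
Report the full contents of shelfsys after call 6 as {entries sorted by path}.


Answer: {peslux_u=ve, pimak/, pimak/cawe/, pimak/cawe/mapi=vubrisne, wu=croja}

Derivation:
// 1. shelfsys.jot(p='/peslux_u', c='ve') : created
// 2. unitron.re(v='247', u_from='F', u_to='K') : 70667/180
// 3. unitron.re(v='~it', u_from='MB', u_to='B') : 3533350000/9
// 4. unitron.re(v='1114', u_from='g', u_to='lb') : 111400000/45359237
// 5. shelfsys.dig(p='/pimak/cawe') : ok
// 6. shelfsys.jot(p='/pimak/cawe/mapi', c='vubrisne') : created


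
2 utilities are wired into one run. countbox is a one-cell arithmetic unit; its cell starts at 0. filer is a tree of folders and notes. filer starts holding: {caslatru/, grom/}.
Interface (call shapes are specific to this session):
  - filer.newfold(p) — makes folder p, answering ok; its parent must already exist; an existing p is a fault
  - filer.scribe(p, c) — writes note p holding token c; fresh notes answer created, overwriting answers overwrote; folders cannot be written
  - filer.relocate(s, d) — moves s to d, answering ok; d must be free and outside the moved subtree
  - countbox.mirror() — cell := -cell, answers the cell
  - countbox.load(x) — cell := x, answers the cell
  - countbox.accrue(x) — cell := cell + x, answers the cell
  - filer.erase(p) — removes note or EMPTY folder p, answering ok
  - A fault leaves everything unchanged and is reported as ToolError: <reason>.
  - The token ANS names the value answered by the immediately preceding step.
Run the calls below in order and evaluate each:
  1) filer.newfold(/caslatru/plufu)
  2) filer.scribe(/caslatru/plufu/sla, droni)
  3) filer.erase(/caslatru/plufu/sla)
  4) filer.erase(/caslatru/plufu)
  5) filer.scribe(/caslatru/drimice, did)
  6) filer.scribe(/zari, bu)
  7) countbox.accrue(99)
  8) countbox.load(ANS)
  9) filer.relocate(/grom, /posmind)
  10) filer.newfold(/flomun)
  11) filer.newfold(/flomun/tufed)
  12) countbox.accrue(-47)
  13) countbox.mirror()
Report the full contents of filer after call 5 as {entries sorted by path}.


Answer: {caslatru/, caslatru/drimice=did, grom/}

Derivation:
→ filer.newfold(p=/caslatru/plufu)
← ok
→ filer.scribe(p=/caslatru/plufu/sla, c=droni)
← created
→ filer.erase(p=/caslatru/plufu/sla)
← ok
→ filer.erase(p=/caslatru/plufu)
← ok
→ filer.scribe(p=/caslatru/drimice, c=did)
← created
→ filer.scribe(p=/zari, c=bu)
← created
→ countbox.accrue(x=99)
← 99
→ countbox.load(x=ANS)
← 99
→ filer.relocate(s=/grom, d=/posmind)
← ok
→ filer.newfold(p=/flomun)
← ok
→ filer.newfold(p=/flomun/tufed)
← ok
→ countbox.accrue(x=-47)
← 52
→ countbox.mirror()
← -52


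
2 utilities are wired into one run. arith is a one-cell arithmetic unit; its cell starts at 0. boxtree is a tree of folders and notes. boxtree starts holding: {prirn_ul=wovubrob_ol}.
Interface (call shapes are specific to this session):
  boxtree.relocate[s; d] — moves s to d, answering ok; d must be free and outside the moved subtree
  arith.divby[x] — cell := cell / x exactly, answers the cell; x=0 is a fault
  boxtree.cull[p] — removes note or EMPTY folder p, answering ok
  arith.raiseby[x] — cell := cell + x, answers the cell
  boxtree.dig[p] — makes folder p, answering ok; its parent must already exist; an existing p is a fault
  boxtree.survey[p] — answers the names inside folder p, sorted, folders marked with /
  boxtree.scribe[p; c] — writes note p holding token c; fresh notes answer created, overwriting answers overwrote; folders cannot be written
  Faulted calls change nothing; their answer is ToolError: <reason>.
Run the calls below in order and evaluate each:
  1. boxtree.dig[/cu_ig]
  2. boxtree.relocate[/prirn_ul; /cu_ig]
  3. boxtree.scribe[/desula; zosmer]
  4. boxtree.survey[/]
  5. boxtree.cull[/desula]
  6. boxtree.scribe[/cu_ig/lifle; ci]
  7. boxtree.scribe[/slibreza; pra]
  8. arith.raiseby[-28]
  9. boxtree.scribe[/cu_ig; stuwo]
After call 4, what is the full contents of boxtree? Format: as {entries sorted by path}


Answer: {cu_ig/, desula=zosmer, prirn_ul=wovubrob_ol}

Derivation:
→ dig(/cu_ig)
← ok
→ relocate(/prirn_ul, /cu_ig)
← ToolError: exists
→ scribe(/desula, zosmer)
← created
→ survey(/)
← [cu_ig/, desula, prirn_ul]
→ cull(/desula)
← ok
→ scribe(/cu_ig/lifle, ci)
← created
→ scribe(/slibreza, pra)
← created
→ raiseby(-28)
← -28
→ scribe(/cu_ig, stuwo)
← ToolError: is a directory


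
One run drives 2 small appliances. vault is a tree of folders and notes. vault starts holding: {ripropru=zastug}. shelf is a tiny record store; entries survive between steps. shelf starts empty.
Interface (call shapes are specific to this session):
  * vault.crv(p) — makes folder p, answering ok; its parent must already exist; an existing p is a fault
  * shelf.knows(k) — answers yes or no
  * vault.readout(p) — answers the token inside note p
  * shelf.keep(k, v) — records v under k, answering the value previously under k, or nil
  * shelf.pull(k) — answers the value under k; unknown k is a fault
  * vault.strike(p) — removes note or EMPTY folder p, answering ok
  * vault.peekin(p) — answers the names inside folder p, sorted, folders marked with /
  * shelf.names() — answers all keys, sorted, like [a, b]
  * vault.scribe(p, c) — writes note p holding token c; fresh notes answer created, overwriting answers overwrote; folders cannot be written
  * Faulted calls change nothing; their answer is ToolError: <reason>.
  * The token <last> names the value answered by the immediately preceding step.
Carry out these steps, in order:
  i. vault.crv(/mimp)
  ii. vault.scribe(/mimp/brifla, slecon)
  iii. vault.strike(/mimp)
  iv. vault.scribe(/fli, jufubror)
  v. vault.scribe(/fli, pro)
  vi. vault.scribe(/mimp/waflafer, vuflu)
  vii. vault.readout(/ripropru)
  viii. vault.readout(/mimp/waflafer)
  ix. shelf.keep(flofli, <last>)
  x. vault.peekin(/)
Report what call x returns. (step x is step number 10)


Answer: [fli, mimp/, ripropru]

Derivation:
! vault.crv(p=/mimp) : ok
! vault.scribe(p=/mimp/brifla, c=slecon) : created
! vault.strike(p=/mimp) : ToolError: not empty
! vault.scribe(p=/fli, c=jufubror) : created
! vault.scribe(p=/fli, c=pro) : overwrote
! vault.scribe(p=/mimp/waflafer, c=vuflu) : created
! vault.readout(p=/ripropru) : zastug
! vault.readout(p=/mimp/waflafer) : vuflu
! shelf.keep(k=flofli, v=<last>) : nil
! vault.peekin(p=/) : [fli, mimp/, ripropru]


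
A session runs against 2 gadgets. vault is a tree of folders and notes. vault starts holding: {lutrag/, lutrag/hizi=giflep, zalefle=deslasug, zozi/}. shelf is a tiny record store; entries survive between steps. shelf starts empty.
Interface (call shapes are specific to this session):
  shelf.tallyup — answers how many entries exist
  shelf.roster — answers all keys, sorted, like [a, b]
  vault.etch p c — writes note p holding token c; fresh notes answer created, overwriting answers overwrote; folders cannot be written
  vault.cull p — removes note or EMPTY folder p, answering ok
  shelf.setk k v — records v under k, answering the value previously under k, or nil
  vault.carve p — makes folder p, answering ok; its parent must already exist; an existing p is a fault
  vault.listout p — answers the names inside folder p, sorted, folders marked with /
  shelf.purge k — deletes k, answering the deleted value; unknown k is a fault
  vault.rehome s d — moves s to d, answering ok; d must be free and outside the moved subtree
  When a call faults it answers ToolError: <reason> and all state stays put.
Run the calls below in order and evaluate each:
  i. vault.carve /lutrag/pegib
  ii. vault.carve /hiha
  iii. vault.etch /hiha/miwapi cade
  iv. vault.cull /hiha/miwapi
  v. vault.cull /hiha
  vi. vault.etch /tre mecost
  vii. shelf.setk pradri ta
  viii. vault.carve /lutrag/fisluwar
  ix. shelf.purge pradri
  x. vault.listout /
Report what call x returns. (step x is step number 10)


>>> carve p: /lutrag/pegib
  ok
>>> carve p: /hiha
  ok
>>> etch p: /hiha/miwapi c: cade
  created
>>> cull p: /hiha/miwapi
  ok
>>> cull p: /hiha
  ok
>>> etch p: /tre c: mecost
  created
>>> setk k: pradri v: ta
  nil
>>> carve p: /lutrag/fisluwar
  ok
>>> purge k: pradri
  ta
>>> listout p: /
  [lutrag/, tre, zalefle, zozi/]

Answer: [lutrag/, tre, zalefle, zozi/]


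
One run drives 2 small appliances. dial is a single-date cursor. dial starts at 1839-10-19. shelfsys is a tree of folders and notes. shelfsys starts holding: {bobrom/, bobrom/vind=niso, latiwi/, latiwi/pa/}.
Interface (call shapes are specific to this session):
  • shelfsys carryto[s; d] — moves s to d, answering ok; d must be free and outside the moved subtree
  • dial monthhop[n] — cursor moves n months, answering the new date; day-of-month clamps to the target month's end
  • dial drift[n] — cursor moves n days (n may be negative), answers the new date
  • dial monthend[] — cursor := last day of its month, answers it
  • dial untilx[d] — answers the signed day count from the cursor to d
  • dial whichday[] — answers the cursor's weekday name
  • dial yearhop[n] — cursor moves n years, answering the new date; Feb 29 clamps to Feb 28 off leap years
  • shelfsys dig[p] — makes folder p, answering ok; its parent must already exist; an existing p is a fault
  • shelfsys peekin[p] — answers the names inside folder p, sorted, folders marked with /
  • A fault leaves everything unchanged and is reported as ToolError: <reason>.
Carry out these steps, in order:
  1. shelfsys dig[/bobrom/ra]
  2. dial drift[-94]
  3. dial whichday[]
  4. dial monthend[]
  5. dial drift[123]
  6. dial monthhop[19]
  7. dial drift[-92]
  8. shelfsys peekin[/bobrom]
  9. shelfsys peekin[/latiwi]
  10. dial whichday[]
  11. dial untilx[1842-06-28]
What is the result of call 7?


;; 1. shelfsys dig(p: /bobrom/ra) ~> ok
;; 2. dial drift(n: -94) ~> 1839-07-17
;; 3. dial whichday() ~> Wednesday
;; 4. dial monthend() ~> 1839-07-31
;; 5. dial drift(n: 123) ~> 1839-12-01
;; 6. dial monthhop(n: 19) ~> 1841-07-01
;; 7. dial drift(n: -92) ~> 1841-03-31
;; 8. shelfsys peekin(p: /bobrom) ~> [ra/, vind]
;; 9. shelfsys peekin(p: /latiwi) ~> [pa/]
;; 10. dial whichday() ~> Wednesday
;; 11. dial untilx(d: 1842-06-28) ~> 454

Answer: 1841-03-31


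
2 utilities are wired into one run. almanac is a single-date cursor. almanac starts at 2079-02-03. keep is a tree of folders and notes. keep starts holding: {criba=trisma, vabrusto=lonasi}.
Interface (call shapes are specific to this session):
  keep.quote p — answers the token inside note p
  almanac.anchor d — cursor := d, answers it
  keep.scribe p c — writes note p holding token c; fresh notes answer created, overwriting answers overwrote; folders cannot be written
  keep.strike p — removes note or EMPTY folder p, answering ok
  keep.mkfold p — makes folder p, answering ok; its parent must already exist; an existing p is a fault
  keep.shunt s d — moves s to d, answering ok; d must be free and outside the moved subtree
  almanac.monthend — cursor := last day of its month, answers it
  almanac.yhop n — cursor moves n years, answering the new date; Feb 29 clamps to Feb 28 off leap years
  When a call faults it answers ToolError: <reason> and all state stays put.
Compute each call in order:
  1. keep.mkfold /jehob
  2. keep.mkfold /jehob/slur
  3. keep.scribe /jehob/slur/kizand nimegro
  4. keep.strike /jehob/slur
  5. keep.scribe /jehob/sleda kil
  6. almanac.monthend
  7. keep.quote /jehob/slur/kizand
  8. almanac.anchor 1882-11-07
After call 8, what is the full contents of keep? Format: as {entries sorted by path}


Answer: {criba=trisma, jehob/, jehob/sleda=kil, jehob/slur/, jehob/slur/kizand=nimegro, vabrusto=lonasi}

Derivation:
Do: keep.mkfold[/jehob]
See: ok
Do: keep.mkfold[/jehob/slur]
See: ok
Do: keep.scribe[/jehob/slur/kizand; nimegro]
See: created
Do: keep.strike[/jehob/slur]
See: ToolError: not empty
Do: keep.scribe[/jehob/sleda; kil]
See: created
Do: almanac.monthend[]
See: 2079-02-28
Do: keep.quote[/jehob/slur/kizand]
See: nimegro
Do: almanac.anchor[1882-11-07]
See: 1882-11-07


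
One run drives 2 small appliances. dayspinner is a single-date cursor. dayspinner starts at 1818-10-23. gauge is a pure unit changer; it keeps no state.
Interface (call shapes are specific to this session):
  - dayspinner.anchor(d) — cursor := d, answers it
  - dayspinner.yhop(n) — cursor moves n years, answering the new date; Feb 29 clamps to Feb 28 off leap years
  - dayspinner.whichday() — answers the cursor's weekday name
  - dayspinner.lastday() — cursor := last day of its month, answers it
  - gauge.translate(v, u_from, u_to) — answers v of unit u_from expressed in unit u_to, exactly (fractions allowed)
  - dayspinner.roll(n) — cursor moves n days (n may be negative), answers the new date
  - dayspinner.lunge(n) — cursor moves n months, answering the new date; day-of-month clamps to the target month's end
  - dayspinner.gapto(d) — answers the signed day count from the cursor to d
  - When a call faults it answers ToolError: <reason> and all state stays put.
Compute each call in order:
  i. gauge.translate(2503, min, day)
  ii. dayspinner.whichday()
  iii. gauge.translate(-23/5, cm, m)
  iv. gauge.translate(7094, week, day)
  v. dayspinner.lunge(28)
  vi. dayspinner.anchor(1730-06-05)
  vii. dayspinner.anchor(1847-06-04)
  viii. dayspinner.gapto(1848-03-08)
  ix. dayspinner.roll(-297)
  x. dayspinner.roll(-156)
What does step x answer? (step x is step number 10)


Answer: 1846-03-08

Derivation:
$ gauge.translate v=2503 u_from=min u_to=day
:: 2503/1440
$ dayspinner.whichday
:: Friday
$ gauge.translate v=-23/5 u_from=cm u_to=m
:: -23/500
$ gauge.translate v=7094 u_from=week u_to=day
:: 49658
$ dayspinner.lunge n=28
:: 1821-02-23
$ dayspinner.anchor d=1730-06-05
:: 1730-06-05
$ dayspinner.anchor d=1847-06-04
:: 1847-06-04
$ dayspinner.gapto d=1848-03-08
:: 278
$ dayspinner.roll n=-297
:: 1846-08-11
$ dayspinner.roll n=-156
:: 1846-03-08


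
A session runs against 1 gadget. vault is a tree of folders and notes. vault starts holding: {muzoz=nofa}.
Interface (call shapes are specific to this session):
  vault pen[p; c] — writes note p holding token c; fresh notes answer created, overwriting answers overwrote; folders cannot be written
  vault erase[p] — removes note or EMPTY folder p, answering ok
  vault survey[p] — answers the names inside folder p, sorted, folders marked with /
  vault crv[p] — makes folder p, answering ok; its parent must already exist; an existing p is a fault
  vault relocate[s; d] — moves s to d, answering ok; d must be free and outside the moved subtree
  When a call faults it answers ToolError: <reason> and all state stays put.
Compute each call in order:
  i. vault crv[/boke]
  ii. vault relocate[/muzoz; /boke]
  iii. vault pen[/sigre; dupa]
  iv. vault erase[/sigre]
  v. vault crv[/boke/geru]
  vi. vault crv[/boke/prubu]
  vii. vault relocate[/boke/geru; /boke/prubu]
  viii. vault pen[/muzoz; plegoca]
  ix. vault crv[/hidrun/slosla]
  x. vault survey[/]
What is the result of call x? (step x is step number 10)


# 1. vault crv(p=/boke) => ok
# 2. vault relocate(s=/muzoz, d=/boke) => ToolError: exists
# 3. vault pen(p=/sigre, c=dupa) => created
# 4. vault erase(p=/sigre) => ok
# 5. vault crv(p=/boke/geru) => ok
# 6. vault crv(p=/boke/prubu) => ok
# 7. vault relocate(s=/boke/geru, d=/boke/prubu) => ToolError: exists
# 8. vault pen(p=/muzoz, c=plegoca) => overwrote
# 9. vault crv(p=/hidrun/slosla) => ToolError: no parent
# 10. vault survey(p=/) => [boke/, muzoz]

Answer: [boke/, muzoz]


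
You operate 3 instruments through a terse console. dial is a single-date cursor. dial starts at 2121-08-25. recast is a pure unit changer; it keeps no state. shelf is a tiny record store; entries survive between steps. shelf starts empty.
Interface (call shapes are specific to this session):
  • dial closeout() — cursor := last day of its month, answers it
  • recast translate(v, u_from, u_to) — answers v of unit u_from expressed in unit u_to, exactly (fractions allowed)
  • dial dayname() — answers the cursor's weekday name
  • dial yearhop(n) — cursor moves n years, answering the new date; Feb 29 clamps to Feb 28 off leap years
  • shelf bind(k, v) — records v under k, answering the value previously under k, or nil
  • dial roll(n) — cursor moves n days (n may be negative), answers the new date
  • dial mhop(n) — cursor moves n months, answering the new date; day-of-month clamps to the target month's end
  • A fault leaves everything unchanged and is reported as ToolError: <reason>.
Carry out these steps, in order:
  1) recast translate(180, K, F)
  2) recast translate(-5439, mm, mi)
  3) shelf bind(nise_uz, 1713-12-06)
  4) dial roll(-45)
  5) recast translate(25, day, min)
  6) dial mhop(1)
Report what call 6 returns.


Answer: 2121-08-11

Derivation:
→ recast translate(180, K, F)
← -13567/100
→ recast translate(-5439, mm, mi)
← -1813/536448
→ shelf bind(nise_uz, 1713-12-06)
← nil
→ dial roll(-45)
← 2121-07-11
→ recast translate(25, day, min)
← 36000
→ dial mhop(1)
← 2121-08-11


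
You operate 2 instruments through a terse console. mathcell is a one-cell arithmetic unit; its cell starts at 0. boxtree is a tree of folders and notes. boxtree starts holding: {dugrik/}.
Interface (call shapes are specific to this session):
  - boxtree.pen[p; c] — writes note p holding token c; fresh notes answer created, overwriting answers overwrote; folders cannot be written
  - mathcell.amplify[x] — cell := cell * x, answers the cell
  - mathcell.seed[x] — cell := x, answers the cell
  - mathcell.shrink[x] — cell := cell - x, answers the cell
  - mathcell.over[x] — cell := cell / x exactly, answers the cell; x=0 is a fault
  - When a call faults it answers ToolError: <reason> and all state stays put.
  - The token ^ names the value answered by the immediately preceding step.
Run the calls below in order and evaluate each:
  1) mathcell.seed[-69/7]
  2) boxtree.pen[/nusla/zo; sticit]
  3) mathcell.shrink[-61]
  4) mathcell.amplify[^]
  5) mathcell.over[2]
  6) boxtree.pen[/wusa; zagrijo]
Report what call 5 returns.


> seed x=-69/7
:: -69/7
> pen p=/nusla/zo c=sticit
:: ToolError: no parent
> shrink x=-61
:: 358/7
> amplify x=^
:: 128164/49
> over x=2
:: 64082/49
> pen p=/wusa c=zagrijo
:: created

Answer: 64082/49
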